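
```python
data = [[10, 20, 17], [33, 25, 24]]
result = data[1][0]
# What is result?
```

Trace:
`data = [[10, 20, 17], [33, 25, 24]]` → data = [[10, 20, 17], [33, 25, 24]]
`result = data[1][0]` → result = 33
So result = 33

Answer: 33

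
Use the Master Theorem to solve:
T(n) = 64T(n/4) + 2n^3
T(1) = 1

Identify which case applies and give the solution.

a=64, b=4, f(n)=2n^3. log_4(64) = 3. Since c=3 = 3, Case 2 applies: T(n) = Θ(n^log_b(a) · log n) = O(n^3 log n).

Answer: O(n^3 log n) - Case 2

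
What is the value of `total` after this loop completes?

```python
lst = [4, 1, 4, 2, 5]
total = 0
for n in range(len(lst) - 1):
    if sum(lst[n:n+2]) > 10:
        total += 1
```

Count windows with sum > 10
`total` takes the values: 0

Answer: 0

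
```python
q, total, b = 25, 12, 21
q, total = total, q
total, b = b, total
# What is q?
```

Trace:
`q, total, b = 25, 12, 21` → q = 25; total = 12; b = 21
`q, total = total, q` → q = 12; total = 25
`total, b = b, total` → total = 21; b = 25
So q = 12

Answer: 12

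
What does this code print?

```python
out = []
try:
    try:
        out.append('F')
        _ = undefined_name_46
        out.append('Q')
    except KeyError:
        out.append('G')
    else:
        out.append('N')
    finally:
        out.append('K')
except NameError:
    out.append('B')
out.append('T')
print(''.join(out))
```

Execution trace: 'F' (inner try body) → 'K' (inner finally) → 'B' (outer except NameError) → 'T' (after the try/except). Output: FKBT

Answer: FKBT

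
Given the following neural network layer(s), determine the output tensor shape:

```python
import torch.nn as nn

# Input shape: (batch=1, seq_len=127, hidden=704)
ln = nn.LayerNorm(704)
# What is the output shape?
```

Input: (1, 127, 704) -> Output: (1, 127, 704)

Answer: (1, 127, 704)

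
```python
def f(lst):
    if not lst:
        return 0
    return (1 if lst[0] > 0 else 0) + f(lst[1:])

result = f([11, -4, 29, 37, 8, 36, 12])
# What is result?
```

Count of positive elements in [11, -4, 29, 37, 8, 36, 12] = 6

Answer: 6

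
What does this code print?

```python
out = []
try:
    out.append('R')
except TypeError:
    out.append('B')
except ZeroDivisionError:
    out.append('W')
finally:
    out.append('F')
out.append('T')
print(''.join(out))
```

Execution trace: 'R' (try body, no exception) → 'F' (finally) → 'T' (after the try/except). Output: RFT

Answer: RFT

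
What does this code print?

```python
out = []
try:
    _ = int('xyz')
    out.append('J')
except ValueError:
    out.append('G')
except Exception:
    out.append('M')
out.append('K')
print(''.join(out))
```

Execution trace: 'G' (except ValueError) → 'K' (after the try/except). Output: GK

Answer: GK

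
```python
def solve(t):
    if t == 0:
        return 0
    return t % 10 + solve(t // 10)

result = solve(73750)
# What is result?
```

Sum of digits of 73750: 0 + 5 + 7 + 3 + 7 = 22

Answer: 22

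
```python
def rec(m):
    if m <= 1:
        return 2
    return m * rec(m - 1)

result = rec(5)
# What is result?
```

rec(5) = 5 * 4 * 3 * 2 * 2 = 240

Answer: 240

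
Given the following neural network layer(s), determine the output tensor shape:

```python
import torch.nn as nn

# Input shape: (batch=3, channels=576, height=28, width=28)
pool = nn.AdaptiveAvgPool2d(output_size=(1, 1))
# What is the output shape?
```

Input: (3, 576, 28, 28) -> Output: (3, 576, 1, 1)

Answer: (3, 576, 1, 1)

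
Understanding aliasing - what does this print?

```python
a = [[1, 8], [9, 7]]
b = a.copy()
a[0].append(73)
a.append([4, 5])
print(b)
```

Key concept: shallow copy with nested lists.
Step by step:
`a = [[1, 8], [9, 7]]` → a = [[1, 8], [9, 7]]
`b = a.copy()` → b = [[1, 8], [9, 7]]
`a[0].append(73)` → a = [[1, 8, 73], [9, 7]]; b = [[1, 8, 73], [9, 7]]
`a.append([4, 5])` → a = [[1, 8, 73], [9, 7], [4, 5]]
`print(b)` → prints [[1, 8, 73], [9, 7]]

Answer: [[1, 8, 73], [9, 7]]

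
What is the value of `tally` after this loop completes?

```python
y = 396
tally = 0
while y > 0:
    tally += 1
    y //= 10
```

Count digits by repeated division by 10
`tally` takes the values: 0 → 1 → 2 → 3

Answer: 3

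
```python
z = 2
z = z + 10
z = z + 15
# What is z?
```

Trace:
`z = 2` → z = 2
`z = z + 10` → z = 12
`z = z + 15` → z = 27
So z = 27

Answer: 27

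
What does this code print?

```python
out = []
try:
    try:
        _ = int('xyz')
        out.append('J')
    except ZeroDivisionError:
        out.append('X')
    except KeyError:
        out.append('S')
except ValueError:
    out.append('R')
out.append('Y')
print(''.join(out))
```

Execution trace: 'R' (outer except ValueError) → 'Y' (after the try/except). Output: RY

Answer: RY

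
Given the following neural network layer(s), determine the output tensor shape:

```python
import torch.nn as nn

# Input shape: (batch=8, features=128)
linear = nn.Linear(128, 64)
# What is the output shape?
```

Input: (8, 128) -> Output: (8, 64)

Answer: (8, 64)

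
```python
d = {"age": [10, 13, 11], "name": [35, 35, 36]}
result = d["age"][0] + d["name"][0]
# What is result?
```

Trace:
`d = {"age": [10, 13, 11], "name": [35, 35, 36]}` → d = {'age': [10, 13, 11], 'name': [35, 35, 36]}
`result = d["age"][0] + d["name"][0]` → result = 45
So result = 45

Answer: 45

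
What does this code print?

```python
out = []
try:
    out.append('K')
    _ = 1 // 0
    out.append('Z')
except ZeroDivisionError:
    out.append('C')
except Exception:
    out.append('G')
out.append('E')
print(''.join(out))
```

Execution trace: 'K' (try body) → 'C' (except ZeroDivisionError) → 'E' (after the try/except). Output: KCE

Answer: KCE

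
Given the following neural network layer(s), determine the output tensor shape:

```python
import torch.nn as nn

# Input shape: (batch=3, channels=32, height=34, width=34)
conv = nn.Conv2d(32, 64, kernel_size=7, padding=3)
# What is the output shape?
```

Input: (3, 32, 34, 34) -> Output: (3, 64, 34, 34)

Answer: (3, 64, 34, 34)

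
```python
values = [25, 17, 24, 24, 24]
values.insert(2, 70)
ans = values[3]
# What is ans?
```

Trace:
`values = [25, 17, 24, 24, 24]` → values = [25, 17, 24, 24, 24]
`values.insert(2, 70)` → values = [25, 17, 70, 24, 24, 24]
`ans = values[3]` → ans = 24
So ans = 24

Answer: 24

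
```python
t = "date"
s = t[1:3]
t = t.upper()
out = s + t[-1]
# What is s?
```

Trace:
`t = "date"` → t = 'date'
`s = t[1:3]` → s = 'at'
`t = t.upper()` → t = 'DATE'
`out = s + t[-1]` → out = 'atE'
So s = 'at'

Answer: 'at'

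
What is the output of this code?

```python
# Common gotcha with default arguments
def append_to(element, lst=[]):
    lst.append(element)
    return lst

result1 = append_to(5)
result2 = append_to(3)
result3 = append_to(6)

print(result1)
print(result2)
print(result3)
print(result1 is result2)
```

Key concept: mutable default argument gotcha.
Step by step:
`result1 = append_to(5)` → result1 = [5]
`result2 = append_to(3)` → result1 = [5, 3] (same object as result2); result2 = [5, 3] (same object as result1)
`result3 = append_to(6)` → result1 = [5, 3, 6] (same object as result2, result3); result2 = [5, 3, 6] (same object as result1, result3); result3 = [5, 3, 6] (same object as result1, result2)
`print(result1)` → prints [5, 3, 6]
`print(result2)` → prints [5, 3, 6]
`print(result3)` → prints [5, 3, 6]
`print(result1 is result2)` → prints True

Answer:
[5, 3, 6]
[5, 3, 6]
[5, 3, 6]
True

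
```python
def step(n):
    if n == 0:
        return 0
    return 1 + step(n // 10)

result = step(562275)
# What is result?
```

Count of digits of 562275: 6

Answer: 6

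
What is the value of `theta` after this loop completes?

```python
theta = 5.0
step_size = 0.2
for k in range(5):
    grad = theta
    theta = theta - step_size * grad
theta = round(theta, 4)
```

Gradient descent: w = 5.0 * (1 - 0.2)^5
`theta` takes the values: 5.0 → 4.0 → 3.2 → 2.56 → 2.048 → 1.6384

Answer: 1.6384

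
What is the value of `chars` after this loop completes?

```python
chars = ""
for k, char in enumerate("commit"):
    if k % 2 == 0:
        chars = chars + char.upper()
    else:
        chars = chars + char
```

Uppercase even positions in 'commit'
`chars` takes the values: "" → "C" → "Co" → "CoM" → "CoMm" → "CoMmI" → "CoMmIt"

Answer: "CoMmIt"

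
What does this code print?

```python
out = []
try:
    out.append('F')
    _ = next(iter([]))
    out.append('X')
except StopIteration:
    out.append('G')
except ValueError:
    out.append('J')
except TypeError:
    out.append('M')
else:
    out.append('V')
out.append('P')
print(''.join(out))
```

Execution trace: 'F' (try body) → 'G' (except StopIteration) → 'P' (after the try/except). Output: FGP

Answer: FGP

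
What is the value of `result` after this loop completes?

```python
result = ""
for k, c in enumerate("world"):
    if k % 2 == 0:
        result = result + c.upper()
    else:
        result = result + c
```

Uppercase even positions in 'world'
`result` takes the values: "" → "W" → "Wo" → "WoR" → "WoRl" → "WoRlD"

Answer: "WoRlD"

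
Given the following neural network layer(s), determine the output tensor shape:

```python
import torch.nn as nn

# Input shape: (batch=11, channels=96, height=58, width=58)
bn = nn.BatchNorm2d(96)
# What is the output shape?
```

Input: (11, 96, 58, 58) -> Output: (11, 96, 58, 58)

Answer: (11, 96, 58, 58)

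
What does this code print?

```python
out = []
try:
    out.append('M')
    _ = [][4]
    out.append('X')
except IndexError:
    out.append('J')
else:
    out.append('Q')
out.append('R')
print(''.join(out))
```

Execution trace: 'M' (try body) → 'J' (except IndexError) → 'R' (after the try/except). Output: MJR

Answer: MJR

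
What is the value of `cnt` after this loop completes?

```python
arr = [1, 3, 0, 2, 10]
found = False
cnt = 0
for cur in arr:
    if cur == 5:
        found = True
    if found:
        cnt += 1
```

Count elements after first 5 in [1, 3, 0, 2, 10]
`cnt` takes the values: 0

Answer: 0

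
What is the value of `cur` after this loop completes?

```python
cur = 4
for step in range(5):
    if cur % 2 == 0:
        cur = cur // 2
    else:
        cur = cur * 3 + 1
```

Collatz-style transformation from 4
`cur` takes the values: 4 → 2 → 1 → 4 → 2 → 1

Answer: 1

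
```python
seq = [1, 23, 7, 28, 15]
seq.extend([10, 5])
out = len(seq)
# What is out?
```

Trace:
`seq = [1, 23, 7, 28, 15]` → seq = [1, 23, 7, 28, 15]
`seq.extend([10, 5])` → seq = [1, 23, 7, 28, 15, 10, 5]
`out = len(seq)` → out = 7
So out = 7

Answer: 7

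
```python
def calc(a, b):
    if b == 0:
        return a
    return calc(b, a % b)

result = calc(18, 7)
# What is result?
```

calc(18, 7) -> calc(7, 4) -> calc(4, 3) -> calc(3, 1) -> calc(1, 0) -> 1

Answer: 1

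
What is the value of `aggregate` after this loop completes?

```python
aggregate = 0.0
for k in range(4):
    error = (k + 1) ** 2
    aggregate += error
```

Sum of squared losses 1² + 2² + ... + 4²
`aggregate` takes the values: 0.0 → 1.0 → 5.0 → 14.0 → 30.0

Answer: 30.0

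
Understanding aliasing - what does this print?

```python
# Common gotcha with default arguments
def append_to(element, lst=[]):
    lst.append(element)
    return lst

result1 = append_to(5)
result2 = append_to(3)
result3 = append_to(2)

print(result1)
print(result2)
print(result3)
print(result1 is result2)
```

Key concept: mutable default argument gotcha.
Step by step:
`result1 = append_to(5)` → result1 = [5]
`result2 = append_to(3)` → result1 = [5, 3] (same object as result2); result2 = [5, 3] (same object as result1)
`result3 = append_to(2)` → result1 = [5, 3, 2] (same object as result2, result3); result2 = [5, 3, 2] (same object as result1, result3); result3 = [5, 3, 2] (same object as result1, result2)
`print(result1)` → prints [5, 3, 2]
`print(result2)` → prints [5, 3, 2]
`print(result3)` → prints [5, 3, 2]
`print(result1 is result2)` → prints True

Answer:
[5, 3, 2]
[5, 3, 2]
[5, 3, 2]
True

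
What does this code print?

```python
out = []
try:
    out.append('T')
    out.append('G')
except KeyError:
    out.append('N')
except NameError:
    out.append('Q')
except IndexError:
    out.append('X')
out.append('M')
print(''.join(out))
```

Execution trace: 'T' (try body) → 'G' (try body, no exception) → 'M' (after the try/except). Output: TGM

Answer: TGM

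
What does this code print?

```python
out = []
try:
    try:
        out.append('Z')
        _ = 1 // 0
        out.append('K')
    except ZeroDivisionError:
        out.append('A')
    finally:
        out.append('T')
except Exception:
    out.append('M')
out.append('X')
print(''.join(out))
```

Execution trace: 'Z' (inner try body) → 'A' (inner except ZeroDivisionError) → 'T' (inner finally) → 'X' (after the try/except). Output: ZATX

Answer: ZATX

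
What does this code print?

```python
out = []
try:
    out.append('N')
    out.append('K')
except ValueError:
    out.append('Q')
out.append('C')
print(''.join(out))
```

Execution trace: 'N' (try body) → 'K' (try body, no exception) → 'C' (after the try/except). Output: NKC

Answer: NKC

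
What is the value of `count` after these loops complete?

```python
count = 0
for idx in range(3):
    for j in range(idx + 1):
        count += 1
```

Triangle: 1 + 2 + ... + 3
`count` takes the values: 0 → 1 → 2 → 3 → 4 → 5 → 6

Answer: 6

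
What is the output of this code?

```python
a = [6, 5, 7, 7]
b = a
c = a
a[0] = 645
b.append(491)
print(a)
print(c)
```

Key concept: multiple aliases.
Step by step:
`a = [6, 5, 7, 7]` → a = [6, 5, 7, 7]
`b = a` → b = [6, 5, 7, 7] (same object as a)
`c = a` → c = [6, 5, 7, 7] (same object as a, b)
`a[0] = 645` → a = [645, 5, 7, 7] (same object as b, c); b = [645, 5, 7, 7] (same object as a, c); c = [645, 5, 7, 7] (same object as a, b)
`b.append(491)` → a = [645, 5, 7, 7, 491] (same object as b, c); b = [645, 5, 7, 7, 491] (same object as a, c); c = [645, 5, 7, 7, 491] (same object as a, b)
`print(a)` → prints [645, 5, 7, 7, 491]
`print(c)` → prints [645, 5, 7, 7, 491]

Answer:
[645, 5, 7, 7, 491]
[645, 5, 7, 7, 491]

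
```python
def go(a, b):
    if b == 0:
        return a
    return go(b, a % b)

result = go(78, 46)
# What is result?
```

go(78, 46) -> go(46, 32) -> go(32, 14) -> go(14, 4) -> go(4, 2) -> go(2, 0) -> 2

Answer: 2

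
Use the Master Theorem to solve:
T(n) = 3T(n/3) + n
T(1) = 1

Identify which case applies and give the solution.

a=3, b=3, f(n)=n. log_3(3) = 1. Since c=1 = 1, Case 2 applies: T(n) = Θ(n^log_b(a) · log n) = O(n log n).

Answer: O(n log n) - Case 2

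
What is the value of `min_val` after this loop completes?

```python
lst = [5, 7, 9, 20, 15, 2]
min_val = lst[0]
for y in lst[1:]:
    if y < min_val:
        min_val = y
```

Minimum of [5, 7, 9, 20, 15, 2]
`min_val` takes the values: 5 → 2

Answer: 2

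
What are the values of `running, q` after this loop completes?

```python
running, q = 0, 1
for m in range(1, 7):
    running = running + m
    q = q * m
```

Sum and factorial of 1 to 6
`running, q` takes the values: (0, 1) → (1, 1) → (3, 1) → (3, 2) → (6, 2) → (6, 6) → (10, 6) → (10, 24) → (15, 24) → (15, 120) → (21, 120) → (21, 720)

Answer: 21, 720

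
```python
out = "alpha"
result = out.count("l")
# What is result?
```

Trace:
`out = "alpha"` → out = 'alpha'
`result = out.count("l")` → result = 1
So result = 1

Answer: 1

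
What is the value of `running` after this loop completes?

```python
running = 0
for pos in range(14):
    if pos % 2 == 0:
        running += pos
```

Sum of even numbers 0 to 13
`running` takes the values: 0 → 2 → 6 → 12 → 20 → 30 → 42

Answer: 42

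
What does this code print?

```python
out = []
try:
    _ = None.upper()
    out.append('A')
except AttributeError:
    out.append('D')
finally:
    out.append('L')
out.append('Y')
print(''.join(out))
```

Execution trace: 'D' (except AttributeError) → 'L' (finally) → 'Y' (after the try/except). Output: DLY

Answer: DLY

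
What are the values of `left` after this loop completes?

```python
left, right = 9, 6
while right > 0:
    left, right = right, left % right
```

GCD of 9 and 6
`left` takes the values: 9 → 6 → 3

Answer: 3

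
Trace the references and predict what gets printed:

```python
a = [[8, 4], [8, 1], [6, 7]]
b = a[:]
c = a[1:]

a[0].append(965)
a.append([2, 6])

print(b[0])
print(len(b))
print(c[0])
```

Key concept: slice with nested mutation.
Step by step:
`a = [[8, 4], [8, 1], [6, 7]]` → a = [[8, 4], [8, 1], [6, 7]]
`b = a[:]` → b = [[8, 4], [8, 1], [6, 7]]
`c = a[1:]` → c = [[8, 1], [6, 7]]
`a[0].append(965)` → a = [[8, 4, 965], [8, 1], [6, 7]]; b = [[8, 4, 965], [8, 1], [6, 7]]
`a.append([2, 6])` → a = [[8, 4, 965], [8, 1], [6, 7], [2, 6]]
`print(b[0])` → prints [8, 4, 965]
`print(len(b))` → prints 3
`print(c[0])` → prints [8, 1]

Answer:
[8, 4, 965]
3
[8, 1]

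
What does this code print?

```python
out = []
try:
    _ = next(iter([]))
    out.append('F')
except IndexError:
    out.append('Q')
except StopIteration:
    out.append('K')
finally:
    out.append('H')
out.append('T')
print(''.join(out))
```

Execution trace: 'K' (except StopIteration) → 'H' (finally) → 'T' (after the try/except). Output: KHT

Answer: KHT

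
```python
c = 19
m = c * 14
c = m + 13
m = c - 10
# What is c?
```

Trace:
`c = 19` → c = 19
`m = c * 14` → m = 266
`c = m + 13` → c = 279
`m = c - 10` → m = 269
So c = 279

Answer: 279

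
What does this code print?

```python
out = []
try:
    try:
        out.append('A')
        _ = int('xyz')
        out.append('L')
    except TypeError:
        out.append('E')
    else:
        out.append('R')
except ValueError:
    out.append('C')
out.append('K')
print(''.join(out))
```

Execution trace: 'A' (inner try body) → 'C' (outer except ValueError) → 'K' (after the try/except). Output: ACK

Answer: ACK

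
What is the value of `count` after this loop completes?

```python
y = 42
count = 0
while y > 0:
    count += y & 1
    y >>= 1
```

Count set bits in 42 (binary: 0b101010)
`count` takes the values: 0 → 1 → 2 → 3

Answer: 3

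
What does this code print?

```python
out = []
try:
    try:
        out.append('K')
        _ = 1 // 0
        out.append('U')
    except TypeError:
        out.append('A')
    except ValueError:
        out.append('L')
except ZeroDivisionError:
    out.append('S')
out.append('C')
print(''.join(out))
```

Execution trace: 'K' (try body) → 'S' (outer except ZeroDivisionError) → 'C' (after the try/except). Output: KSC

Answer: KSC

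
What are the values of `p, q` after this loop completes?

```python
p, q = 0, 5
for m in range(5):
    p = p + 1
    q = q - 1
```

p goes 0→5, q goes 5→0
`p, q` takes the values: (0, 5) → (1, 5) → (1, 4) → (2, 4) → (2, 3) → (3, 3) → (3, 2) → (4, 2) → (4, 1) → (5, 1) → (5, 0)

Answer: 5, 0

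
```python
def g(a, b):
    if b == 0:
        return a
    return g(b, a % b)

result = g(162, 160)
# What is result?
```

g(162, 160) -> g(160, 2) -> g(2, 0) -> 2

Answer: 2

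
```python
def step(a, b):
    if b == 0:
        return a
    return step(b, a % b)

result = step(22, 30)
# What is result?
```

step(22, 30) -> step(30, 22) -> step(22, 8) -> step(8, 6) -> step(6, 2) -> step(2, 0) -> 2

Answer: 2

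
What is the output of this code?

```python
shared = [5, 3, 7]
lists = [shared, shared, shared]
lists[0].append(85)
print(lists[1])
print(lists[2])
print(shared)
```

Key concept: list of same reference.
Step by step:
`shared = [5, 3, 7]` → shared = [5, 3, 7]
`lists = [shared, shared, shared]` → lists = [[5, 3, 7], [5, 3, 7], [5, 3, 7]]
`lists[0].append(85)` → shared = [5, 3, 7, 85]; lists = [[5, 3, 7, 85], [5, 3, 7, 85], [5, 3, 7, 85]]
`print(lists[1])` → prints [5, 3, 7, 85]
`print(lists[2])` → prints [5, 3, 7, 85]
`print(shared)` → prints [5, 3, 7, 85]

Answer:
[5, 3, 7, 85]
[5, 3, 7, 85]
[5, 3, 7, 85]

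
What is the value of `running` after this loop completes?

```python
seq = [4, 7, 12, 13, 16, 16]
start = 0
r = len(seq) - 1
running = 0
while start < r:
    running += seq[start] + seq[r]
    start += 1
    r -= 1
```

Sum of pairs from ends
`running` takes the values: 0 → 20 → 43 → 68

Answer: 68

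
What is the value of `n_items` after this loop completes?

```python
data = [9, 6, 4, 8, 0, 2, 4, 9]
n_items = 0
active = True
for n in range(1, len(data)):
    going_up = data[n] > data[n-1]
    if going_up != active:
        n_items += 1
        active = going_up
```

Count direction changes in [9, 6, 4, 8, 0, 2, 4, 9]
`n_items` takes the values: 0 → 1 → 2 → 3 → 4

Answer: 4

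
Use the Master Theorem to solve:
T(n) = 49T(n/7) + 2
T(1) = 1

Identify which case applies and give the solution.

a=49, b=7, f(n)=2. log_7(49) = 2. Since c=0 < 2, Case 1 applies: T(n) = Θ(n^log_b(a)) = O(n^2).

Answer: O(n^2) - Case 1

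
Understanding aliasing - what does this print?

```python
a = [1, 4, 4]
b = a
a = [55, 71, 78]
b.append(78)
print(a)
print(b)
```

Key concept: rebinding vs mutation: a is rebound to a new list, b still points at the original.
Step by step:
`a = [1, 4, 4]` → a = [1, 4, 4]
`b = a` → b = [1, 4, 4] (same object as a)
`a = [55, 71, 78]` → a = [55, 71, 78]
`b.append(78)` → b = [1, 4, 4, 78]
`print(a)` → prints [55, 71, 78]
`print(b)` → prints [1, 4, 4, 78]

Answer:
[55, 71, 78]
[1, 4, 4, 78]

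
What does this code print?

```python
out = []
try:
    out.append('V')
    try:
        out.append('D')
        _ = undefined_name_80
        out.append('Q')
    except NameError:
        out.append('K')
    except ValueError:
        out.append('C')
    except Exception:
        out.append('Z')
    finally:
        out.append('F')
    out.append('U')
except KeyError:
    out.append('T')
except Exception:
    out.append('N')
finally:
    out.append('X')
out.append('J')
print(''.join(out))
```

Execution trace: 'V' (try body) → 'D' (inner try body) → 'K' (inner except NameError) → 'F' (inner finally) → 'U' (try body, no exception) → 'X' (finally) → 'J' (after the try/except). Output: VDKFUXJ

Answer: VDKFUXJ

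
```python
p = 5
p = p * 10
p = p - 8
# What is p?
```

Trace:
`p = 5` → p = 5
`p = p * 10` → p = 50
`p = p - 8` → p = 42
So p = 42

Answer: 42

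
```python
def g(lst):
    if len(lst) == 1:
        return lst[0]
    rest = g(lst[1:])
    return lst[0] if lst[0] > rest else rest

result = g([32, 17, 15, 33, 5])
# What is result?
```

Recursive max over [32, 17, 15, 33, 5] = 33

Answer: 33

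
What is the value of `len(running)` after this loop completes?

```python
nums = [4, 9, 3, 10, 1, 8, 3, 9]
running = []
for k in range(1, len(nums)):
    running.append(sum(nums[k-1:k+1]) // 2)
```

Number of 2-element averages
`running` takes the values: [] → [6] → [6, 6] → [6, 6, 6] → [6, 6, 6, 5] → [6, 6, 6, 5, 4] → [6, 6, 6, 5, 4, 5] → [6, 6, 6, 5, 4, 5, 6]
So `len(running)` = 7

Answer: 7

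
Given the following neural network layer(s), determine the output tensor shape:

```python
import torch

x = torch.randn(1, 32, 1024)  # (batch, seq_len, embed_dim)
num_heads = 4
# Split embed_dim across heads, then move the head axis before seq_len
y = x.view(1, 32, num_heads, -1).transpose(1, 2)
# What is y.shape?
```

Input: (1, 32, 1024) -> head_dim = 1024 // 4 = 256; after view: (1, 32, 4, 256) -> after transpose(1, 2): (1, 4, 32, 256) -> Output: (1, 4, 32, 256)

Answer: (1, 4, 32, 256)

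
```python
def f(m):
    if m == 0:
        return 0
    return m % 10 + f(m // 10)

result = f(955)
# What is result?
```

Sum of digits of 955: 5 + 5 + 9 = 19

Answer: 19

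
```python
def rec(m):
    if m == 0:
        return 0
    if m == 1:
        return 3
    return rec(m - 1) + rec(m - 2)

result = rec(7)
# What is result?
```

Build up from base cases: rec(0)=0, rec(1)=3, rec(2)=3, rec(3)=6, rec(4)=9, rec(5)=15, rec(6)=24, ..., rec(7)=39

Answer: 39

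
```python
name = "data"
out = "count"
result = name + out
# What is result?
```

Trace:
`name = "data"` → name = 'data'
`out = "count"` → out = 'count'
`result = name + out` → result = 'datacount'
So result = 'datacount'

Answer: 'datacount'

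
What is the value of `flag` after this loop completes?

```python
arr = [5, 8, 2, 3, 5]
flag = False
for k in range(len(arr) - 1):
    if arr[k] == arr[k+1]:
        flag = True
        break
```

Check consecutive duplicates in [5, 8, 2, 3, 5]
`flag` takes the values: False

Answer: False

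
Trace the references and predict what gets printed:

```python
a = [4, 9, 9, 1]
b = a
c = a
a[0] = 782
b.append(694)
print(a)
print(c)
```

Key concept: multiple aliases.
Step by step:
`a = [4, 9, 9, 1]` → a = [4, 9, 9, 1]
`b = a` → b = [4, 9, 9, 1] (same object as a)
`c = a` → c = [4, 9, 9, 1] (same object as a, b)
`a[0] = 782` → a = [782, 9, 9, 1] (same object as b, c); b = [782, 9, 9, 1] (same object as a, c); c = [782, 9, 9, 1] (same object as a, b)
`b.append(694)` → a = [782, 9, 9, 1, 694] (same object as b, c); b = [782, 9, 9, 1, 694] (same object as a, c); c = [782, 9, 9, 1, 694] (same object as a, b)
`print(a)` → prints [782, 9, 9, 1, 694]
`print(c)` → prints [782, 9, 9, 1, 694]

Answer:
[782, 9, 9, 1, 694]
[782, 9, 9, 1, 694]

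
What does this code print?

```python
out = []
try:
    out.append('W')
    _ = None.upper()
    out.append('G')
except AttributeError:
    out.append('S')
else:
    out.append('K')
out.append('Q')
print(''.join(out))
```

Execution trace: 'W' (try body) → 'S' (except AttributeError) → 'Q' (after the try/except). Output: WSQ

Answer: WSQ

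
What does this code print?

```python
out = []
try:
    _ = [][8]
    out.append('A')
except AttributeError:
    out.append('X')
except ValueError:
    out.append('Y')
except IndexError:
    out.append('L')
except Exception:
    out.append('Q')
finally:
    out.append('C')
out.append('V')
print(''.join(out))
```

Execution trace: 'L' (except IndexError) → 'C' (finally) → 'V' (after the try/except). Output: LCV

Answer: LCV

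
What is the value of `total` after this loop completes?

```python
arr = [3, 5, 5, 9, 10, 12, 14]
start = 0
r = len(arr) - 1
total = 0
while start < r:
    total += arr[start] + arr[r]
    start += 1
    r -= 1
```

Sum of pairs from ends
`total` takes the values: 0 → 17 → 34 → 49

Answer: 49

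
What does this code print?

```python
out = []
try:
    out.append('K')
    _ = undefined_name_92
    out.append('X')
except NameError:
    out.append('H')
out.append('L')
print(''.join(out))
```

Execution trace: 'K' (try body) → 'H' (except NameError) → 'L' (after the try/except). Output: KHL

Answer: KHL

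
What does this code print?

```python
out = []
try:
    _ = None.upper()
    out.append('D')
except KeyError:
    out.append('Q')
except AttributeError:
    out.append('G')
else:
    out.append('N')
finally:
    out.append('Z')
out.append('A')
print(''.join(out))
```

Execution trace: 'G' (except AttributeError) → 'Z' (finally) → 'A' (after the try/except). Output: GZA

Answer: GZA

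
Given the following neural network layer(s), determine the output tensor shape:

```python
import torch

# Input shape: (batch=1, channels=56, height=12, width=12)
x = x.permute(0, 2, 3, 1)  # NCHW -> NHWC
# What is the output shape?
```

Input: (1, 56, 12, 12) -> Output: (1, 12, 12, 56)

Answer: (1, 12, 12, 56)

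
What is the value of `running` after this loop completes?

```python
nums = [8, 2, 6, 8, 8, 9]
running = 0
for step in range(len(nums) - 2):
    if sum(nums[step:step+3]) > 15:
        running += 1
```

Count windows with sum > 15
`running` takes the values: 0 → 1 → 2 → 3 → 4

Answer: 4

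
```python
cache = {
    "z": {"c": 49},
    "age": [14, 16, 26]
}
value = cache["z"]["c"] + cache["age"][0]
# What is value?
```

Trace:
`cache = { ...` → cache = {'z': {'c': 49}, 'age': [14, 16, 26]}
`value = cache["z"]["c"] + cache["age"][0]` → value = 63
So value = 63

Answer: 63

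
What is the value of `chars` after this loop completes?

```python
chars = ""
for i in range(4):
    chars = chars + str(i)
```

Concatenate digits 0 to 3
`chars` takes the values: "" → "0" → "01" → "012" → "0123"

Answer: "0123"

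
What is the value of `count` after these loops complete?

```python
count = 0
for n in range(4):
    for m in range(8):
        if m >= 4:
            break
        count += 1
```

Inner breaks at 4, outer runs 4 times
`count` takes the values: 0 → 1 → 2 → 3 → 4 → 5 → 6 → 7 → 8 → 9 → 10 → 11 → 12 → 13 → 14 → 15 → 16

Answer: 16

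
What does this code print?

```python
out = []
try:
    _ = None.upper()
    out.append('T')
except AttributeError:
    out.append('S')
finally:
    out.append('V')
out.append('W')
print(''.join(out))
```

Execution trace: 'S' (except AttributeError) → 'V' (finally) → 'W' (after the try/except). Output: SVW

Answer: SVW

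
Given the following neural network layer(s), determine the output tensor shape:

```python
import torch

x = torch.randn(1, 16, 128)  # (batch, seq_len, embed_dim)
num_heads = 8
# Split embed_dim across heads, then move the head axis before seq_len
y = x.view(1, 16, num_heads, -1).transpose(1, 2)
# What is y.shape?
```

Input: (1, 16, 128) -> head_dim = 128 // 8 = 16; after view: (1, 16, 8, 16) -> after transpose(1, 2): (1, 8, 16, 16) -> Output: (1, 8, 16, 16)

Answer: (1, 8, 16, 16)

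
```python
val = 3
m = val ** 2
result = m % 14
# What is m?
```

Trace:
`val = 3` → val = 3
`m = val ** 2` → m = 9
`result = m % 14` → result = 9
So m = 9

Answer: 9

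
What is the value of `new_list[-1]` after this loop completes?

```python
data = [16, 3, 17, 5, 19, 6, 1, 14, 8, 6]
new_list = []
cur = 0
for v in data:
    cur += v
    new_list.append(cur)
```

Cumulative sum ends at 95
`new_list` takes the values: [] → [16] → [16, 19] → [16, 19, 36] → [16, 19, 36, 41] → [16, 19, 36, 41, 60] → [16, 19, 36, 41, 60, 66] → [16, 19, 36, 41, 60, 66, 67] → [16, 19, 36, 41, 60, 66, 67, 81] → [16, 19, 36, 41, 60, 66, 67, 81, 89] → [16, 19, 36, 41, 60, 66, 67, 81, 89, 95]
So `new_list[-1]` = 95

Answer: 95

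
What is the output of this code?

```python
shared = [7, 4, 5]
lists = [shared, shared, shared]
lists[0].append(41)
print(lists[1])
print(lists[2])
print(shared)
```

Key concept: list of same reference.
Step by step:
`shared = [7, 4, 5]` → shared = [7, 4, 5]
`lists = [shared, shared, shared]` → lists = [[7, 4, 5], [7, 4, 5], [7, 4, 5]]
`lists[0].append(41)` → shared = [7, 4, 5, 41]; lists = [[7, 4, 5, 41], [7, 4, 5, 41], [7, 4, 5, 41]]
`print(lists[1])` → prints [7, 4, 5, 41]
`print(lists[2])` → prints [7, 4, 5, 41]
`print(shared)` → prints [7, 4, 5, 41]

Answer:
[7, 4, 5, 41]
[7, 4, 5, 41]
[7, 4, 5, 41]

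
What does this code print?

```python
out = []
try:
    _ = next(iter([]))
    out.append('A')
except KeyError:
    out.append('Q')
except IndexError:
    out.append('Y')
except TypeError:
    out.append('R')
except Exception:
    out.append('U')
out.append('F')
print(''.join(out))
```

Execution trace: 'U' (except Exception) → 'F' (after the try/except). Output: UF

Answer: UF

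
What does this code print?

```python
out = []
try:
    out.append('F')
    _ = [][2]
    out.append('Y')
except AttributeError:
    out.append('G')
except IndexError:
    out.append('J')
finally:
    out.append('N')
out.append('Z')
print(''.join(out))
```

Execution trace: 'F' (try body) → 'J' (except IndexError) → 'N' (finally) → 'Z' (after the try/except). Output: FJNZ

Answer: FJNZ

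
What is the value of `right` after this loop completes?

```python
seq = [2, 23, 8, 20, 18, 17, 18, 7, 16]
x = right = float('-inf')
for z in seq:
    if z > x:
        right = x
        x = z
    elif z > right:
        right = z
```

Second largest (with repeats) in [2, 23, 8, 20, 18, 17, 18, 7, 16]
`right` takes the values: -inf → 2 → 8 → 20

Answer: 20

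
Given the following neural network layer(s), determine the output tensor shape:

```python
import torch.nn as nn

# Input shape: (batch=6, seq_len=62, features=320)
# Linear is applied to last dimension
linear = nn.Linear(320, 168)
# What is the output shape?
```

Input: (6, 62, 320) -> Output: (6, 62, 168)

Answer: (6, 62, 168)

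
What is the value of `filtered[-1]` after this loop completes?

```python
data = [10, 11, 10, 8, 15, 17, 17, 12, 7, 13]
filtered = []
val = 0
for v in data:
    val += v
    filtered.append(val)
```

Cumulative sum ends at 120
`filtered` takes the values: [] → [10] → [10, 21] → [10, 21, 31] → [10, 21, 31, 39] → [10, 21, 31, 39, 54] → [10, 21, 31, 39, 54, 71] → [10, 21, 31, 39, 54, 71, 88] → [10, 21, 31, 39, 54, 71, 88, 100] → [10, 21, 31, 39, 54, 71, 88, 100, 107] → [10, 21, 31, 39, 54, 71, 88, 100, 107, 120]
So `filtered[-1]` = 120

Answer: 120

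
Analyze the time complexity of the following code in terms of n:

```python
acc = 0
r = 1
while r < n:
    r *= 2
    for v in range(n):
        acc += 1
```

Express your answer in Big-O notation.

Each loop level contributes: log n × n. Multiplying the contributions gives O(n log n).

Answer: O(n log n)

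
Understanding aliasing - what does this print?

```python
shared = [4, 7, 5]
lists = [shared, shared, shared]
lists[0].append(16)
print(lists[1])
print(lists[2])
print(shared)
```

Key concept: list of same reference.
Step by step:
`shared = [4, 7, 5]` → shared = [4, 7, 5]
`lists = [shared, shared, shared]` → lists = [[4, 7, 5], [4, 7, 5], [4, 7, 5]]
`lists[0].append(16)` → shared = [4, 7, 5, 16]; lists = [[4, 7, 5, 16], [4, 7, 5, 16], [4, 7, 5, 16]]
`print(lists[1])` → prints [4, 7, 5, 16]
`print(lists[2])` → prints [4, 7, 5, 16]
`print(shared)` → prints [4, 7, 5, 16]

Answer:
[4, 7, 5, 16]
[4, 7, 5, 16]
[4, 7, 5, 16]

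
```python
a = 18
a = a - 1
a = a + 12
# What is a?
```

Trace:
`a = 18` → a = 18
`a = a - 1` → a = 17
`a = a + 12` → a = 29
So a = 29

Answer: 29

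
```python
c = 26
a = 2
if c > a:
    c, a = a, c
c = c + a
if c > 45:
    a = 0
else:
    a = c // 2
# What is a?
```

Trace:
`c = 26` → c = 26
`a = 2` → a = 2
`if c > a: ...` → c > a is True → c = 2; a = 26
`c = c + a` → c = 28
`if c > 45: ...` → c > 45 is False, take else branch → a = 14
So a = 14

Answer: 14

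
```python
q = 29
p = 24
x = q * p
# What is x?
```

Trace:
`q = 29` → q = 29
`p = 24` → p = 24
`x = q * p` → x = 696
So x = 696

Answer: 696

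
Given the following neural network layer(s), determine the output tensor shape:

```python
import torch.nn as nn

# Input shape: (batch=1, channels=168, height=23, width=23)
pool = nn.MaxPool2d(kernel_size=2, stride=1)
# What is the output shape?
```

Input: (1, 168, 23, 23) -> Output: (1, 168, 22, 22)

Answer: (1, 168, 22, 22)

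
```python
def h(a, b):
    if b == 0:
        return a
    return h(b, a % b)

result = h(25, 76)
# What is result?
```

h(25, 76) -> h(76, 25) -> h(25, 1) -> h(1, 0) -> 1

Answer: 1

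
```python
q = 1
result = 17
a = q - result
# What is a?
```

Trace:
`q = 1` → q = 1
`result = 17` → result = 17
`a = q - result` → a = -16
So a = -16

Answer: -16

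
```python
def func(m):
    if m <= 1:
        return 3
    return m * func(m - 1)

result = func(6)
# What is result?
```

func(6) = 6 * 5 * 4 * 3 * 2 * 3 = 2160

Answer: 2160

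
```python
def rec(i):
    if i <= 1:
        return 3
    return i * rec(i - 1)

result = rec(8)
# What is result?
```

rec(8) = 8 * 7 * 6 * 5 * 4 * 3 * 2 * 3 = 120960

Answer: 120960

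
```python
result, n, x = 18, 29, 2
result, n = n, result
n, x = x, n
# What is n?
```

Trace:
`result, n, x = 18, 29, 2` → result = 18; n = 29; x = 2
`result, n = n, result` → result = 29; n = 18
`n, x = x, n` → n = 2; x = 18
So n = 2

Answer: 2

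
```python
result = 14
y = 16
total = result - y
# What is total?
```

Trace:
`result = 14` → result = 14
`y = 16` → y = 16
`total = result - y` → total = -2
So total = -2

Answer: -2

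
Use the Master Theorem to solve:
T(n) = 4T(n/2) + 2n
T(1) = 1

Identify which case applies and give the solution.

a=4, b=2, f(n)=2n. log_2(4) = 2. Since c=1 < 2, Case 1 applies: T(n) = Θ(n^log_b(a)) = O(n^2).

Answer: O(n^2) - Case 1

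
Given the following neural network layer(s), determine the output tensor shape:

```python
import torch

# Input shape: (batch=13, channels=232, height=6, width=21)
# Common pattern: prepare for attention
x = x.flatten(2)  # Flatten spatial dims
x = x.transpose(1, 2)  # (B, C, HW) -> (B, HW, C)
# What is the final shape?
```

Input: (13, 232, 6, 21) -> after flatten(2): (13, 232, 126) -> Output: (13, 126, 232)

Answer: (13, 126, 232)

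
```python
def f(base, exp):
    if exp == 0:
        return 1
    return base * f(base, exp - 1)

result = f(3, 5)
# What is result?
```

f(3, 5) = 3 * 3 * 3 * 3 * 3 = 243

Answer: 243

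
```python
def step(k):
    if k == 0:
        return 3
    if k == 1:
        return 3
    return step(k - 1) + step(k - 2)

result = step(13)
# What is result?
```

Build up from base cases: step(0)=3, step(1)=3, step(2)=6, step(3)=9, step(4)=15, step(5)=24, step(6)=39, ..., step(13)=1131

Answer: 1131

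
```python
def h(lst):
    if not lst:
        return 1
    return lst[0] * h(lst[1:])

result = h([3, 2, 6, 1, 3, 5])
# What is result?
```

Product over [3, 2, 6, 1, 3, 5] = 3 * 2 * 6 * 1 * 3 * 5 = 540

Answer: 540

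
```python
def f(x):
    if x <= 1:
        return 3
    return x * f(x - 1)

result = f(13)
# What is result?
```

f(13) = 13 * 12 * 11 * 10 * 9 * 8 * 7 * 6 * 5 * 4 * 3 * 2 * 3 = 18681062400

Answer: 18681062400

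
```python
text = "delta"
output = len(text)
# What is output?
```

Trace:
`text = "delta"` → text = 'delta'
`output = len(text)` → output = 5
So output = 5

Answer: 5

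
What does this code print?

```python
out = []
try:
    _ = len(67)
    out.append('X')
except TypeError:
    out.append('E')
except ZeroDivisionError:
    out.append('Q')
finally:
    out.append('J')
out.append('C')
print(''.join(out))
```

Execution trace: 'E' (except TypeError) → 'J' (finally) → 'C' (after the try/except). Output: EJC

Answer: EJC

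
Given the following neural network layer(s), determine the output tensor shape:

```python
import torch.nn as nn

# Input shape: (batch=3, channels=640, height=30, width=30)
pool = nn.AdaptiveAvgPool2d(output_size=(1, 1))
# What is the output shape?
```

Input: (3, 640, 30, 30) -> Output: (3, 640, 1, 1)

Answer: (3, 640, 1, 1)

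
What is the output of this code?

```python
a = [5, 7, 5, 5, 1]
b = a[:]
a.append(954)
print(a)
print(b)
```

Key concept: slice [:] creates copy.
Step by step:
`a = [5, 7, 5, 5, 1]` → a = [5, 7, 5, 5, 1]
`b = a[:]` → b = [5, 7, 5, 5, 1]
`a.append(954)` → a = [5, 7, 5, 5, 1, 954]
`print(a)` → prints [5, 7, 5, 5, 1, 954]
`print(b)` → prints [5, 7, 5, 5, 1]

Answer:
[5, 7, 5, 5, 1, 954]
[5, 7, 5, 5, 1]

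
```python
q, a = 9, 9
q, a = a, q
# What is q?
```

Trace:
`q, a = 9, 9` → q = 9; a = 9
`q, a = a, q` → q = 9; a = 9
So q = 9

Answer: 9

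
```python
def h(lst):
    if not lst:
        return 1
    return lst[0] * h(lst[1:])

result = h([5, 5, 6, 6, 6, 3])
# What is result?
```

Product over [5, 5, 6, 6, 6, 3] = 5 * 5 * 6 * 6 * 6 * 3 = 16200

Answer: 16200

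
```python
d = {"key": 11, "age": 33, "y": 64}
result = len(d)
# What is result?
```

Trace:
`d = {"key": 11, "age": 33, "y": 64}` → d = {'key': 11, 'age': 33, 'y': 64}
`result = len(d)` → result = 3
So result = 3

Answer: 3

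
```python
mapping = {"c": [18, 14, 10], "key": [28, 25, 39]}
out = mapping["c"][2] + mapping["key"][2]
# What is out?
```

Trace:
`mapping = {"c": [18, 14, 10], "key": [28, 25, 39]}` → mapping = {'c': [18, 14, 10], 'key': [28, 25, 39]}
`out = mapping["c"][2] + mapping["key"][2]` → out = 49
So out = 49

Answer: 49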